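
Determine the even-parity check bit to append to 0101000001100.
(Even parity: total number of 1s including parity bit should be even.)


Number of 1s in data: 4
Parity bit: 0

0


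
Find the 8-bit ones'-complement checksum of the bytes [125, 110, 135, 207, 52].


Sum = 629 mod 256 = 117
Complement = 138

138


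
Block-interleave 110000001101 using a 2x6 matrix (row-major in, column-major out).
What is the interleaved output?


Matrix:
  110000
  001101
Read columns: 101001010001

101001010001


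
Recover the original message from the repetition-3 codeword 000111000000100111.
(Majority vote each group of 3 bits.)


Groups: 000, 111, 000, 000, 100, 111
Majority votes: 010001

010001


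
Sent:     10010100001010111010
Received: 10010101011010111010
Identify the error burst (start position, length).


XOR: 00000001010000000000

Burst at position 7, length 3


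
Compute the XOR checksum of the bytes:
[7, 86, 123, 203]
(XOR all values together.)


XOR chain: 7 ^ 86 ^ 123 ^ 203 = 225

225


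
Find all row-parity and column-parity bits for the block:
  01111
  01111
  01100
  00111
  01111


Row parities: 00010
Column parities: 00100

Row P: 00010, Col P: 00100, Corner: 1


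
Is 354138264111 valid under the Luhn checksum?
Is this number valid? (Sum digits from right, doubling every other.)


Luhn sum = 56
56 mod 10 = 6

Invalid (Luhn sum mod 10 = 6)


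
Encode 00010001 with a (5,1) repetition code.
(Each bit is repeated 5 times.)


Each bit -> 5 copies

0000000000000001111100000000000000011111


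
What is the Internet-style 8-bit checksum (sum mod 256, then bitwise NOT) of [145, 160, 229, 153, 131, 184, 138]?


Sum = 1140 mod 256 = 116
Complement = 139

139


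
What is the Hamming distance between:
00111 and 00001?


XOR: 00110
Count of 1s: 2

2


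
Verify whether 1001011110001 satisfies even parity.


Number of 1s: 7

No, parity error (7 ones)


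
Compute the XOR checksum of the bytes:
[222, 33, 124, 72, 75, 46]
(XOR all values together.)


XOR chain: 222 ^ 33 ^ 124 ^ 72 ^ 75 ^ 46 = 174

174


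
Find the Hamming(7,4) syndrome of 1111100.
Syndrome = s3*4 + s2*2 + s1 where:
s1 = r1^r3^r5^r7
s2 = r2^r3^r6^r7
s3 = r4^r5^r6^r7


s1=1, s2=0, s3=0

Syndrome = 1 (error at position 1)


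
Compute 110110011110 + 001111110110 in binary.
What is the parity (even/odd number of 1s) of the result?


110110011110 = 3486
001111110110 = 1014
Sum = 4500 = 1000110010100
1s count = 5

odd parity (5 ones in 1000110010100)


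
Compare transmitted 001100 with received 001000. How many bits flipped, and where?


XOR: 000100

1 error(s) at position(s): 3


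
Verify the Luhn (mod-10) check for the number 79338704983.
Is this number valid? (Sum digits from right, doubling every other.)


Luhn sum = 65
65 mod 10 = 5

Invalid (Luhn sum mod 10 = 5)


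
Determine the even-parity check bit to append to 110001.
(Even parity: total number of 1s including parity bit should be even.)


Number of 1s in data: 3
Parity bit: 1

1


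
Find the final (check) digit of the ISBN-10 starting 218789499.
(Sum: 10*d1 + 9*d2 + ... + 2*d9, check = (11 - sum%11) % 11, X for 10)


Weighted sum: 296
296 mod 11 = 10

Check digit: 1


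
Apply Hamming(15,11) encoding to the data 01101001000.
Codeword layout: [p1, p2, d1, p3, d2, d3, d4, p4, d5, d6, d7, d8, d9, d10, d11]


Parity bits: p1=0, p2=1, p3=1, p4=0

010111001001000


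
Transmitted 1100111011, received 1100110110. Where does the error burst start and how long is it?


XOR: 0000001101

Burst at position 6, length 4


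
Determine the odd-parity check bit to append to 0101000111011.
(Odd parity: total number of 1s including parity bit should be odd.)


Number of 1s in data: 7
Parity bit: 0

0


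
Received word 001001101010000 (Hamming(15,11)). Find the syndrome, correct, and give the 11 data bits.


Syndrome = 0: no error detected

Data: 10111010000 (no errors)


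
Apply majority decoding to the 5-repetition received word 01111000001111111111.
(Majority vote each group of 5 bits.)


Groups: 01111, 00000, 11111, 11111
Majority votes: 1011

1011


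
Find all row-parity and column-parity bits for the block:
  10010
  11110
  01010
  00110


Row parities: 0000
Column parities: 00000

Row P: 0000, Col P: 00000, Corner: 0


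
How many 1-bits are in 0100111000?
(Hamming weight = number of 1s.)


Counting 1s in 0100111000

4


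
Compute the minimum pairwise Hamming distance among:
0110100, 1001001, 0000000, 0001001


Comparing all pairs, minimum distance: 1
Can detect 0 errors, correct 0 errors

1


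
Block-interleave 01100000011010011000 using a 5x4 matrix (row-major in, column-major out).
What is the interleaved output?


Matrix:
  0110
  0000
  0110
  1001
  1000
Read columns: 00011101001010000010

00011101001010000010


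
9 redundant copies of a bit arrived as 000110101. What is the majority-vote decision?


Ones: 4 out of 9
Threshold: 5

0 (4/9 voted 1)


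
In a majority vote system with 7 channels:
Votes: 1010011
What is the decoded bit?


Ones: 4 out of 7
Threshold: 4

1 (4/7 voted 1)


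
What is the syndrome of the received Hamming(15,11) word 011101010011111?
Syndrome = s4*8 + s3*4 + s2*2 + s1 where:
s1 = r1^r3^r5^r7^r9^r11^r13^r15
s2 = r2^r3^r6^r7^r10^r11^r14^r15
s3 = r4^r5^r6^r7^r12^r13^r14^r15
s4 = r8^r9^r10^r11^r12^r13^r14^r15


s1=0, s2=0, s3=0, s4=0

Syndrome = 0 (no error)


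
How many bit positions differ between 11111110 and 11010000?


XOR: 00101110
Count of 1s: 4

4


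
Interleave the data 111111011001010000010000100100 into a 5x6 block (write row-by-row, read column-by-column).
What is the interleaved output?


Matrix:
  111111
  011001
  010000
  010000
  100100
Read columns: 100011111011000100011000011000

100011111011000100011000011000


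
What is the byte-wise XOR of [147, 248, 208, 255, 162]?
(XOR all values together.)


XOR chain: 147 ^ 248 ^ 208 ^ 255 ^ 162 = 230

230


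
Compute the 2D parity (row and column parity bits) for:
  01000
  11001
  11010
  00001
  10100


Row parities: 11110
Column parities: 11110

Row P: 11110, Col P: 11110, Corner: 0


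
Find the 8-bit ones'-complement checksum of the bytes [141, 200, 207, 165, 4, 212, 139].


Sum = 1068 mod 256 = 44
Complement = 211

211


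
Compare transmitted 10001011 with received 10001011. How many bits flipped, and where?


XOR: 00000000

0 errors (received matches sent)


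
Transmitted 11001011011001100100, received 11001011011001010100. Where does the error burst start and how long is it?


XOR: 00000000000000110000

Burst at position 14, length 2


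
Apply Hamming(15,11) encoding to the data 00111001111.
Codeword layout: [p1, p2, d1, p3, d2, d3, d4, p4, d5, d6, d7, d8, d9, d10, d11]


Parity bits: p1=0, p2=0, p3=0, p4=1

000001111001111


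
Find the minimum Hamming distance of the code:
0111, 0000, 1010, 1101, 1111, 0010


Comparing all pairs, minimum distance: 1
Can detect 0 errors, correct 0 errors

1


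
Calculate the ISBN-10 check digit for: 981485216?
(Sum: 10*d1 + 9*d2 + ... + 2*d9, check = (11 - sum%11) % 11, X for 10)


Weighted sum: 294
294 mod 11 = 8

Check digit: 3


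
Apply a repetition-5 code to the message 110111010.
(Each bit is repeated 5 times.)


Each bit -> 5 copies

111111111100000111111111111111000001111100000


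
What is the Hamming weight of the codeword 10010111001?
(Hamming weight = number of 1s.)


Counting 1s in 10010111001

6


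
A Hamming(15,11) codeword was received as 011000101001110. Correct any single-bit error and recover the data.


Syndrome = 0: no error detected

Data: 10011001110 (no errors)


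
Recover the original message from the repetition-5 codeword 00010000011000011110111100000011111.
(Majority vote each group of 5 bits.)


Groups: 00010, 00001, 10000, 11110, 11110, 00000, 11111
Majority votes: 0001101

0001101


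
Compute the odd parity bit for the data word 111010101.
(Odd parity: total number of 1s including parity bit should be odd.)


Number of 1s in data: 6
Parity bit: 1

1


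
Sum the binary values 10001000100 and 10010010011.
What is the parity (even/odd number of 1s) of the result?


10001000100 = 1092
10010010011 = 1171
Sum = 2263 = 100011010111
1s count = 7

odd parity (7 ones in 100011010111)


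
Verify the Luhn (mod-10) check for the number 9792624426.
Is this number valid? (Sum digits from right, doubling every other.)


Luhn sum = 54
54 mod 10 = 4

Invalid (Luhn sum mod 10 = 4)


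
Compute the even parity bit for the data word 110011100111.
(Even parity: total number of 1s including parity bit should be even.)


Number of 1s in data: 8
Parity bit: 0

0


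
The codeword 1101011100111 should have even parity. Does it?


Number of 1s: 9

No, parity error (9 ones)


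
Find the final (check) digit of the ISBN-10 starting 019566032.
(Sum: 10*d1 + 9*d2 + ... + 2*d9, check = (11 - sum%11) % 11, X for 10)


Weighted sum: 195
195 mod 11 = 8

Check digit: 3


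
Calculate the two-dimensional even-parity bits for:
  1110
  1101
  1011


Row parities: 111
Column parities: 1000

Row P: 111, Col P: 1000, Corner: 1


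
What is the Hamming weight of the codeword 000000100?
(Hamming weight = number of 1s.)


Counting 1s in 000000100

1


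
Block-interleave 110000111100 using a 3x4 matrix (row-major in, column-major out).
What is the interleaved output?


Matrix:
  1100
  0011
  1100
Read columns: 101101010010

101101010010


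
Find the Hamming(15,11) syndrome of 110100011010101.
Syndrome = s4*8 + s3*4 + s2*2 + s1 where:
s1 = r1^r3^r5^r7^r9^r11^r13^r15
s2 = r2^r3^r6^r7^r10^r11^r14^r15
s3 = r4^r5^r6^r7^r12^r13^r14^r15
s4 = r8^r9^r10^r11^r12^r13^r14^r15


s1=1, s2=1, s3=1, s4=1

Syndrome = 15 (error at position 15)


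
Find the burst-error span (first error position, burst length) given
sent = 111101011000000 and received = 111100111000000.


XOR: 000001100000000

Burst at position 5, length 2


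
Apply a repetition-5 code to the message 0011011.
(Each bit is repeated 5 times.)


Each bit -> 5 copies

00000000001111111111000001111111111


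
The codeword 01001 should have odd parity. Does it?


Number of 1s: 2

No, parity error (2 ones)


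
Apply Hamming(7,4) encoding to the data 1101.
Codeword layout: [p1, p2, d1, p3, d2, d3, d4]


Parity bits: p1=1, p2=0, p3=0

1010101


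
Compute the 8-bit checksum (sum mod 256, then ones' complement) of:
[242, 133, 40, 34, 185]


Sum = 634 mod 256 = 122
Complement = 133

133


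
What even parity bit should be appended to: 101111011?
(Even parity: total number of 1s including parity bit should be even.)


Number of 1s in data: 7
Parity bit: 1

1


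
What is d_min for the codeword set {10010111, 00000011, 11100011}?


Comparing all pairs, minimum distance: 3
Can detect 2 errors, correct 1 errors

3


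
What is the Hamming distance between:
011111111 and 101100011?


XOR: 110011100
Count of 1s: 5

5


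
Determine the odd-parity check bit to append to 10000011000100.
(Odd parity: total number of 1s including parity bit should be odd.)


Number of 1s in data: 4
Parity bit: 1

1


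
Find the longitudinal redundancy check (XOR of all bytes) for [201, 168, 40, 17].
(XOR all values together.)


XOR chain: 201 ^ 168 ^ 40 ^ 17 = 88

88


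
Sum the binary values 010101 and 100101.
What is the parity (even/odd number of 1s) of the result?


010101 = 21
100101 = 37
Sum = 58 = 111010
1s count = 4

even parity (4 ones in 111010)


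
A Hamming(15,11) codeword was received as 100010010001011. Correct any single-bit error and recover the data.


Syndrome = 1: error at position 1

Data: 01000001011 (corrected bit 1)


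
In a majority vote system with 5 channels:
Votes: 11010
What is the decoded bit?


Ones: 3 out of 5
Threshold: 3

1 (3/5 voted 1)


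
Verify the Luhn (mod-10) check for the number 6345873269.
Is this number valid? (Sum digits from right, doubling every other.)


Luhn sum = 53
53 mod 10 = 3

Invalid (Luhn sum mod 10 = 3)


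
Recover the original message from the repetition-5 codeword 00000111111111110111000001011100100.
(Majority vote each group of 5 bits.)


Groups: 00000, 11111, 11111, 10111, 00000, 10111, 00100
Majority votes: 0111010

0111010


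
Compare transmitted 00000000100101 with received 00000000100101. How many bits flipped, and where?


XOR: 00000000000000

0 errors (received matches sent)


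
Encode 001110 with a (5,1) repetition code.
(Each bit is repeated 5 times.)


Each bit -> 5 copies

000000000011111111111111100000


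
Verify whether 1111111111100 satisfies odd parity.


Number of 1s: 11

Yes, parity is correct (11 ones)


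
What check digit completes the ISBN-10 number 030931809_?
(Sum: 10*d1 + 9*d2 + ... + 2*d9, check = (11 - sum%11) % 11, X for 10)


Weighted sum: 163
163 mod 11 = 9

Check digit: 2


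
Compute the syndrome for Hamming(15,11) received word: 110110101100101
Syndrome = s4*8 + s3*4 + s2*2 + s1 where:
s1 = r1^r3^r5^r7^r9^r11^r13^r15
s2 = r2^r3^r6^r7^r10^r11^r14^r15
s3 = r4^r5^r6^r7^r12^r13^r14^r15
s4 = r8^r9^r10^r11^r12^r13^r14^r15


s1=0, s2=0, s3=1, s4=0

Syndrome = 4 (error at position 4)


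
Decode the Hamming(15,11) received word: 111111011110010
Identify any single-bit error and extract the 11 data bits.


Syndrome = 9: error at position 9

Data: 11100110010 (corrected bit 9)


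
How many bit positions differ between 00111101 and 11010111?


XOR: 11101010
Count of 1s: 5

5


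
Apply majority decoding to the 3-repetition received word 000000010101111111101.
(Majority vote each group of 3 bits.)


Groups: 000, 000, 010, 101, 111, 111, 101
Majority votes: 0001111

0001111


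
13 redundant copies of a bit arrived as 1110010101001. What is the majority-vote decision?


Ones: 7 out of 13
Threshold: 7

1 (7/13 voted 1)


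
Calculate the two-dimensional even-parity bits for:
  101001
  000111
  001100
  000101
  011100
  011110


Row parities: 110010
Column parities: 100101

Row P: 110010, Col P: 100101, Corner: 1


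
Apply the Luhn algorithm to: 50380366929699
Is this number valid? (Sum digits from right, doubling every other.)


Luhn sum = 71
71 mod 10 = 1

Invalid (Luhn sum mod 10 = 1)


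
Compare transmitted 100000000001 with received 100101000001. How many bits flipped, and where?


XOR: 000101000000

2 error(s) at position(s): 3, 5


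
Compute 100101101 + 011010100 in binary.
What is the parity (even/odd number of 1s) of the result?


100101101 = 301
011010100 = 212
Sum = 513 = 1000000001
1s count = 2

even parity (2 ones in 1000000001)


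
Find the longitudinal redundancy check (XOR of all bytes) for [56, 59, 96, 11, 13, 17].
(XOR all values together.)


XOR chain: 56 ^ 59 ^ 96 ^ 11 ^ 13 ^ 17 = 116

116


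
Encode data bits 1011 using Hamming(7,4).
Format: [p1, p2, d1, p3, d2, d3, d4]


Parity bits: p1=0, p2=1, p3=0

0110011


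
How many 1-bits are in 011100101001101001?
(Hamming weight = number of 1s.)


Counting 1s in 011100101001101001

9


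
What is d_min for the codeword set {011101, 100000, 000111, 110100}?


Comparing all pairs, minimum distance: 2
Can detect 1 errors, correct 0 errors

2


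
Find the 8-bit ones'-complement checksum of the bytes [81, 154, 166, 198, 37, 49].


Sum = 685 mod 256 = 173
Complement = 82

82


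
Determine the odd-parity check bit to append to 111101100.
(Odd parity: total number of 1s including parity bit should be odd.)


Number of 1s in data: 6
Parity bit: 1

1


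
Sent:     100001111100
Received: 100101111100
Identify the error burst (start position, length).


XOR: 000100000000

Burst at position 3, length 1


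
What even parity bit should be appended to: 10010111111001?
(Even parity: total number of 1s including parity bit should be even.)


Number of 1s in data: 9
Parity bit: 1

1


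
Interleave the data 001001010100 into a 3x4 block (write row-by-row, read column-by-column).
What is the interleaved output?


Matrix:
  0010
  0101
  0100
Read columns: 000011100010

000011100010


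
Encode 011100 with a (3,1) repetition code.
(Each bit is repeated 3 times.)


Each bit -> 3 copies

000111111111000000


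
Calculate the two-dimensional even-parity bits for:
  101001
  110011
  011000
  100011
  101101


Row parities: 10010
Column parities: 001100

Row P: 10010, Col P: 001100, Corner: 0


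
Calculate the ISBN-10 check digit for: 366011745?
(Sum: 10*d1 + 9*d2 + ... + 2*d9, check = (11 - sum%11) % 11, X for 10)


Weighted sum: 193
193 mod 11 = 6

Check digit: 5


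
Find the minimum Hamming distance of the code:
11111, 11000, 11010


Comparing all pairs, minimum distance: 1
Can detect 0 errors, correct 0 errors

1


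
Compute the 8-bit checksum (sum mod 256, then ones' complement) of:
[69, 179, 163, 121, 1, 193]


Sum = 726 mod 256 = 214
Complement = 41

41


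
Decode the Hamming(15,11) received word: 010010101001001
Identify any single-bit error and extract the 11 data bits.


Syndrome = 10: error at position 10

Data: 01011101001 (corrected bit 10)


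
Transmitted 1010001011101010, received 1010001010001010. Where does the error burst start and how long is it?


XOR: 0000000001100000

Burst at position 9, length 2


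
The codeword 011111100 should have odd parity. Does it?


Number of 1s: 6

No, parity error (6 ones)


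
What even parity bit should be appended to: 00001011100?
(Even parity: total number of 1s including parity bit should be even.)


Number of 1s in data: 4
Parity bit: 0

0


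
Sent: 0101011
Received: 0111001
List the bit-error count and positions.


XOR: 0010010

2 error(s) at position(s): 2, 5


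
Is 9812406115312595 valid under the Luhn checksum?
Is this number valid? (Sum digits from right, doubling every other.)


Luhn sum = 70
70 mod 10 = 0

Valid (Luhn sum mod 10 = 0)


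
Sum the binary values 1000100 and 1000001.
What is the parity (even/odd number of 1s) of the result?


1000100 = 68
1000001 = 65
Sum = 133 = 10000101
1s count = 3

odd parity (3 ones in 10000101)


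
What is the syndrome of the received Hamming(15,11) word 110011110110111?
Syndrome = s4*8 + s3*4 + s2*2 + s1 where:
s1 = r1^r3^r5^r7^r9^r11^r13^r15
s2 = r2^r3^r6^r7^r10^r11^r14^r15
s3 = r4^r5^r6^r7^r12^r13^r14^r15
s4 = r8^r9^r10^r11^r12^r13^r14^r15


s1=0, s2=1, s3=0, s4=0

Syndrome = 2 (error at position 2)


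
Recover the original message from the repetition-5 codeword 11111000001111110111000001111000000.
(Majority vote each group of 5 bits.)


Groups: 11111, 00000, 11111, 10111, 00000, 11110, 00000
Majority votes: 1011010

1011010


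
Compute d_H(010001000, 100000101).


XOR: 110001101
Count of 1s: 5

5


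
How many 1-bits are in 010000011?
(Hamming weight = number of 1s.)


Counting 1s in 010000011

3


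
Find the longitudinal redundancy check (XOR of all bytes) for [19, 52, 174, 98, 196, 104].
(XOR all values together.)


XOR chain: 19 ^ 52 ^ 174 ^ 98 ^ 196 ^ 104 = 71

71


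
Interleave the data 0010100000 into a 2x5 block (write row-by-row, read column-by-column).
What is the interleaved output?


Matrix:
  00101
  00000
Read columns: 0000100010

0000100010


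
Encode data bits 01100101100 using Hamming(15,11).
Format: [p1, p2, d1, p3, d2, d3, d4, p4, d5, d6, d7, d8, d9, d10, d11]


Parity bits: p1=0, p2=0, p3=0, p4=1

000011010101100


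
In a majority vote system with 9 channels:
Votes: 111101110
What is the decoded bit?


Ones: 7 out of 9
Threshold: 5

1 (7/9 voted 1)


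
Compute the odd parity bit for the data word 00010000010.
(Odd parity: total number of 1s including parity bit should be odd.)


Number of 1s in data: 2
Parity bit: 1

1


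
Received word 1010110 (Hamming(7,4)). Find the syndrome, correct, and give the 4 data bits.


Syndrome = 1: error at position 1

Data: 1110 (corrected bit 1)


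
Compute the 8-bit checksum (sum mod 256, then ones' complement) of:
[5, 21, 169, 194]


Sum = 389 mod 256 = 133
Complement = 122

122


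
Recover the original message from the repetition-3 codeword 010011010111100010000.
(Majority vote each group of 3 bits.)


Groups: 010, 011, 010, 111, 100, 010, 000
Majority votes: 0101000

0101000


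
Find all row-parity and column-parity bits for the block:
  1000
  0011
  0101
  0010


Row parities: 1001
Column parities: 1100

Row P: 1001, Col P: 1100, Corner: 0


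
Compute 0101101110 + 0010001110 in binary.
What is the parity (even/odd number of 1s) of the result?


0101101110 = 366
0010001110 = 142
Sum = 508 = 111111100
1s count = 7

odd parity (7 ones in 111111100)


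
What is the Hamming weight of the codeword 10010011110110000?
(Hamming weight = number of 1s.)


Counting 1s in 10010011110110000

8


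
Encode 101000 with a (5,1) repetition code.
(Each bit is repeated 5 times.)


Each bit -> 5 copies

111110000011111000000000000000


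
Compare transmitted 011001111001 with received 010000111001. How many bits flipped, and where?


XOR: 001001000000

2 error(s) at position(s): 2, 5


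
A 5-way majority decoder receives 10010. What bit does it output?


Ones: 2 out of 5
Threshold: 3

0 (2/5 voted 1)


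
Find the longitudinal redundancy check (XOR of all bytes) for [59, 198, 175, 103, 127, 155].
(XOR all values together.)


XOR chain: 59 ^ 198 ^ 175 ^ 103 ^ 127 ^ 155 = 209

209


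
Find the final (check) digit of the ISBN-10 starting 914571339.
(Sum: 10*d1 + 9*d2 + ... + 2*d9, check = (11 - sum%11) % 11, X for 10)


Weighted sum: 252
252 mod 11 = 10

Check digit: 1


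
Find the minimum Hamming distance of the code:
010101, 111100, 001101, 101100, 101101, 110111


Comparing all pairs, minimum distance: 1
Can detect 0 errors, correct 0 errors

1


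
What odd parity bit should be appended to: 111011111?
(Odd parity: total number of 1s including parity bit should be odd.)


Number of 1s in data: 8
Parity bit: 1

1


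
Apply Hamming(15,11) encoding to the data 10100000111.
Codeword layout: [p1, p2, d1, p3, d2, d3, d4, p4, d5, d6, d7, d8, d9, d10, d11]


Parity bits: p1=1, p2=0, p3=0, p4=1

101001010000111


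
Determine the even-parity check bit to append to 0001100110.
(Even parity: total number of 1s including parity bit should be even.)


Number of 1s in data: 4
Parity bit: 0

0


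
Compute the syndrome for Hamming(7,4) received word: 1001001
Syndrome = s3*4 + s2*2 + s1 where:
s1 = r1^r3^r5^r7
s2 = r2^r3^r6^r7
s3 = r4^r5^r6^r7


s1=0, s2=1, s3=0

Syndrome = 2 (error at position 2)


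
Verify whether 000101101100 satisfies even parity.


Number of 1s: 5

No, parity error (5 ones)


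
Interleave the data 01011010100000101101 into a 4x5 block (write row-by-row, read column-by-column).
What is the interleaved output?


Matrix:
  01011
  01010
  00001
  01101
Read columns: 00001101000111001011

00001101000111001011


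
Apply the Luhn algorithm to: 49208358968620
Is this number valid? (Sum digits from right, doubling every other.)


Luhn sum = 72
72 mod 10 = 2

Invalid (Luhn sum mod 10 = 2)


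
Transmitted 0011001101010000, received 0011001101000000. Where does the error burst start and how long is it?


XOR: 0000000000010000

Burst at position 11, length 1


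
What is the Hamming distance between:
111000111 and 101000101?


XOR: 010000010
Count of 1s: 2

2


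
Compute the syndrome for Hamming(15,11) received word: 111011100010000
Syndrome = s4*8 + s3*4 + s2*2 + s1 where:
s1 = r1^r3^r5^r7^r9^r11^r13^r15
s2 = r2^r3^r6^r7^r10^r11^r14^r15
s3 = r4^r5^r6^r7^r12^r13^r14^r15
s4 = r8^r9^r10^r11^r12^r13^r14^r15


s1=1, s2=1, s3=1, s4=1

Syndrome = 15 (error at position 15)


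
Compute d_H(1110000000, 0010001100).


XOR: 1100001100
Count of 1s: 4

4


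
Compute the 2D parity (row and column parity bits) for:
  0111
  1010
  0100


Row parities: 101
Column parities: 1001

Row P: 101, Col P: 1001, Corner: 0


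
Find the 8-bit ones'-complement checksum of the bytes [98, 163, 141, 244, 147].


Sum = 793 mod 256 = 25
Complement = 230

230


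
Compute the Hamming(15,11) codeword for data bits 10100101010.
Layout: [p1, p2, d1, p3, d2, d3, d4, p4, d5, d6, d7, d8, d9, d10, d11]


Parity bits: p1=1, p2=0, p3=1, p4=1

101101010101010


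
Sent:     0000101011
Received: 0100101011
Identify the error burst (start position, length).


XOR: 0100000000

Burst at position 1, length 1


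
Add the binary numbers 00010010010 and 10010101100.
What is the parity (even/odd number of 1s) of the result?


00010010010 = 146
10010101100 = 1196
Sum = 1342 = 10100111110
1s count = 7

odd parity (7 ones in 10100111110)


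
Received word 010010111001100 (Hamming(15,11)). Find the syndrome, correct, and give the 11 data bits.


Syndrome = 0: no error detected

Data: 01011001100 (no errors)


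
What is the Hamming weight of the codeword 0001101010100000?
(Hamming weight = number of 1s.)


Counting 1s in 0001101010100000

5


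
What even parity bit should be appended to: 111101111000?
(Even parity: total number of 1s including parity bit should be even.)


Number of 1s in data: 8
Parity bit: 0

0


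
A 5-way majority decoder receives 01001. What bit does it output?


Ones: 2 out of 5
Threshold: 3

0 (2/5 voted 1)


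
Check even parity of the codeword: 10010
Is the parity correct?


Number of 1s: 2

Yes, parity is correct (2 ones)


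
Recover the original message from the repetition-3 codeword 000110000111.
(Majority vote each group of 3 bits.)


Groups: 000, 110, 000, 111
Majority votes: 0101

0101


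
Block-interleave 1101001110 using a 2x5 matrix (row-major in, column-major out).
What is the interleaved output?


Matrix:
  11010
  01110
Read columns: 1011011100

1011011100


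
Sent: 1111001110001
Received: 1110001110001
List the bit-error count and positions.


XOR: 0001000000000

1 error(s) at position(s): 3


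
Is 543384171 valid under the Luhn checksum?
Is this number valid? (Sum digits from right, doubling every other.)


Luhn sum = 45
45 mod 10 = 5

Invalid (Luhn sum mod 10 = 5)


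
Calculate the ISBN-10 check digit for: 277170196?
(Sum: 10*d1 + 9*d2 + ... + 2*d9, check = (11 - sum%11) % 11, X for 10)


Weighted sum: 231
231 mod 11 = 0

Check digit: 0


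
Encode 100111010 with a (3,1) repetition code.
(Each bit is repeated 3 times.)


Each bit -> 3 copies

111000000111111111000111000


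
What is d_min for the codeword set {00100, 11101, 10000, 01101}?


Comparing all pairs, minimum distance: 1
Can detect 0 errors, correct 0 errors

1


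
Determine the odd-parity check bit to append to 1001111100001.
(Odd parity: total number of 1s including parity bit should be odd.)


Number of 1s in data: 7
Parity bit: 0

0


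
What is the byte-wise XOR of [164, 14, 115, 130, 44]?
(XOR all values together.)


XOR chain: 164 ^ 14 ^ 115 ^ 130 ^ 44 = 119

119


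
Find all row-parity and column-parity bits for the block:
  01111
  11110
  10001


Row parities: 000
Column parities: 00000

Row P: 000, Col P: 00000, Corner: 0


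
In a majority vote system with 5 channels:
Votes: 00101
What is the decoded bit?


Ones: 2 out of 5
Threshold: 3

0 (2/5 voted 1)


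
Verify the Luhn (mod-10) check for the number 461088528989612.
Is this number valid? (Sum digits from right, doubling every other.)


Luhn sum = 76
76 mod 10 = 6

Invalid (Luhn sum mod 10 = 6)


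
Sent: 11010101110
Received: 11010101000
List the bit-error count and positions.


XOR: 00000000110

2 error(s) at position(s): 8, 9


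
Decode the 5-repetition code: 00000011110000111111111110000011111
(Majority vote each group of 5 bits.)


Groups: 00000, 01111, 00001, 11111, 11111, 00000, 11111
Majority votes: 0101101

0101101


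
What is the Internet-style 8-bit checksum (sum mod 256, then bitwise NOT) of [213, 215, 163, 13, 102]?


Sum = 706 mod 256 = 194
Complement = 61

61


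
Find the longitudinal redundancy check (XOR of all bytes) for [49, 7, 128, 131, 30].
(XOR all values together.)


XOR chain: 49 ^ 7 ^ 128 ^ 131 ^ 30 = 43

43


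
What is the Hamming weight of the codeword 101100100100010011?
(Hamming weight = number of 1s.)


Counting 1s in 101100100100010011

8


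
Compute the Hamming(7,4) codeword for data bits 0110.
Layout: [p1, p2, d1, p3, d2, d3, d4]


Parity bits: p1=1, p2=1, p3=0

1100110


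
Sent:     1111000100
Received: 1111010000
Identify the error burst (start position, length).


XOR: 0000010100

Burst at position 5, length 3


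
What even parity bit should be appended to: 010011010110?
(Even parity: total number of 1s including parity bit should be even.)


Number of 1s in data: 6
Parity bit: 0

0


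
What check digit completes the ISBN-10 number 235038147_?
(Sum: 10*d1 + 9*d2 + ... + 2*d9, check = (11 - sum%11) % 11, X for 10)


Weighted sum: 175
175 mod 11 = 10

Check digit: 1


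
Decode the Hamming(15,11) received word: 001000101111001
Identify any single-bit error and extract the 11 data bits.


Syndrome = 15: error at position 15

Data: 10011111000 (corrected bit 15)


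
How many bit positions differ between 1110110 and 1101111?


XOR: 0011001
Count of 1s: 3

3


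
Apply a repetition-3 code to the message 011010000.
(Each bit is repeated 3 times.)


Each bit -> 3 copies

000111111000111000000000000


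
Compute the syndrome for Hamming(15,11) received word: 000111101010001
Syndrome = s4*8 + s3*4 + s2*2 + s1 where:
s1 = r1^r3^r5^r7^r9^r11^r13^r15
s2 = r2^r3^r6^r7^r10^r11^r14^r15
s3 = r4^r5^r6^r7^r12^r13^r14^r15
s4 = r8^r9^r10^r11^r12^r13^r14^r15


s1=1, s2=0, s3=1, s4=1

Syndrome = 13 (error at position 13)


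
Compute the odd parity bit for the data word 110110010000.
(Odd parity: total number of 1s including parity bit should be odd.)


Number of 1s in data: 5
Parity bit: 0

0


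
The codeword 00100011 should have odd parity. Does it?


Number of 1s: 3

Yes, parity is correct (3 ones)


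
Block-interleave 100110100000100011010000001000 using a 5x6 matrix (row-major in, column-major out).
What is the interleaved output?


Matrix:
  100110
  100000
  100011
  010000
  001000
Read columns: 111000001000001100001010000100

111000001000001100001010000100


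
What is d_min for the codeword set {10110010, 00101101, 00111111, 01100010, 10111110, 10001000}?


Comparing all pairs, minimum distance: 2
Can detect 1 errors, correct 0 errors

2


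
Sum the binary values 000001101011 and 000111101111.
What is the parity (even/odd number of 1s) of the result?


000001101011 = 107
000111101111 = 495
Sum = 602 = 1001011010
1s count = 5

odd parity (5 ones in 1001011010)


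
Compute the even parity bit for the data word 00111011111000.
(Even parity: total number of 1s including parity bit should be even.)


Number of 1s in data: 8
Parity bit: 0

0


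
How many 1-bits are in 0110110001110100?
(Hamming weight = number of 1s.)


Counting 1s in 0110110001110100

8


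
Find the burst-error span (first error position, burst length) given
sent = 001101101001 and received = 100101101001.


XOR: 101000000000

Burst at position 0, length 3


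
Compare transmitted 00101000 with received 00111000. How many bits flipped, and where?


XOR: 00010000

1 error(s) at position(s): 3


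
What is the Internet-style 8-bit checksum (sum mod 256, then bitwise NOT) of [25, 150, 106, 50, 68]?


Sum = 399 mod 256 = 143
Complement = 112

112


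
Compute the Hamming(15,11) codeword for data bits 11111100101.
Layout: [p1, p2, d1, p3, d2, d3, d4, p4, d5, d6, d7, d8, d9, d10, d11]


Parity bits: p1=0, p2=1, p3=1, p4=0

011111101100101


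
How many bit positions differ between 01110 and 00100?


XOR: 01010
Count of 1s: 2

2


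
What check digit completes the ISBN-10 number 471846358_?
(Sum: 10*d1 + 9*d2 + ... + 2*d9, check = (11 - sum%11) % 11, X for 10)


Weighted sum: 264
264 mod 11 = 0

Check digit: 0


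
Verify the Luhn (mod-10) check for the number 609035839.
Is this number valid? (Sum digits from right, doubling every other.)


Luhn sum = 42
42 mod 10 = 2

Invalid (Luhn sum mod 10 = 2)


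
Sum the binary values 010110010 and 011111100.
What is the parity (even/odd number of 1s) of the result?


010110010 = 178
011111100 = 252
Sum = 430 = 110101110
1s count = 6

even parity (6 ones in 110101110)


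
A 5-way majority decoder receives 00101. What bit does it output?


Ones: 2 out of 5
Threshold: 3

0 (2/5 voted 1)


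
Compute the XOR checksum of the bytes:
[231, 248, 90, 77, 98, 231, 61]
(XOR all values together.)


XOR chain: 231 ^ 248 ^ 90 ^ 77 ^ 98 ^ 231 ^ 61 = 176

176


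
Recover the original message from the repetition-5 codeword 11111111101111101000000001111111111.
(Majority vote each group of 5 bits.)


Groups: 11111, 11110, 11111, 01000, 00000, 11111, 11111
Majority votes: 1110011

1110011


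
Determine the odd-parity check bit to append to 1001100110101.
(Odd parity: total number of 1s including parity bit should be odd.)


Number of 1s in data: 7
Parity bit: 0

0


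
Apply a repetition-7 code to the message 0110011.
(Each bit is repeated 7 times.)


Each bit -> 7 copies

0000000111111111111110000000000000011111111111111


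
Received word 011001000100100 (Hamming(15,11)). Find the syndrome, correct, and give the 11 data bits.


Syndrome = 0: no error detected

Data: 10100100100 (no errors)


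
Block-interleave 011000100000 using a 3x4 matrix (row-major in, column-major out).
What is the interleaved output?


Matrix:
  0110
  0010
  0000
Read columns: 000100110000

000100110000


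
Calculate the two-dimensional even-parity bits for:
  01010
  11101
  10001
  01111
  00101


Row parities: 00000
Column parities: 01100

Row P: 00000, Col P: 01100, Corner: 0


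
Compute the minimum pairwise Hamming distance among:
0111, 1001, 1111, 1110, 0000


Comparing all pairs, minimum distance: 1
Can detect 0 errors, correct 0 errors

1


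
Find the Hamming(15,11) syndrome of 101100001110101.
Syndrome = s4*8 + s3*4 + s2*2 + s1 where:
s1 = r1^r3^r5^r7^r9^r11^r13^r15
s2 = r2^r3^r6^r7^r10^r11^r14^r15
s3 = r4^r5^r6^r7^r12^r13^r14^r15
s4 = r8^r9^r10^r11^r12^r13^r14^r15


s1=0, s2=0, s3=1, s4=1

Syndrome = 12 (error at position 12)


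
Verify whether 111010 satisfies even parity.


Number of 1s: 4

Yes, parity is correct (4 ones)


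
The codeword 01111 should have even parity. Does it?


Number of 1s: 4

Yes, parity is correct (4 ones)


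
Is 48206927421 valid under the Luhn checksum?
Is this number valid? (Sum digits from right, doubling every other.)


Luhn sum = 44
44 mod 10 = 4

Invalid (Luhn sum mod 10 = 4)


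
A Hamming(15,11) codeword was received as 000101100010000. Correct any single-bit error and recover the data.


Syndrome = 14: error at position 14

Data: 00110010010 (corrected bit 14)


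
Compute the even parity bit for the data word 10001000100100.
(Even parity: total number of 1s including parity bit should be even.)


Number of 1s in data: 4
Parity bit: 0

0


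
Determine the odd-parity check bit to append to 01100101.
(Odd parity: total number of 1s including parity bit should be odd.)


Number of 1s in data: 4
Parity bit: 1

1


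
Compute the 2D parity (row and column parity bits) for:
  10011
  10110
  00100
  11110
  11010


Row parities: 11101
Column parities: 00101

Row P: 11101, Col P: 00101, Corner: 0


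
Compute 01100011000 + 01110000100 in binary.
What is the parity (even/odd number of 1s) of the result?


01100011000 = 792
01110000100 = 900
Sum = 1692 = 11010011100
1s count = 6

even parity (6 ones in 11010011100)


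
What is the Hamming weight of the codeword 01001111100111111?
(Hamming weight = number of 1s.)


Counting 1s in 01001111100111111

12


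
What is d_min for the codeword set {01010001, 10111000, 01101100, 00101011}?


Comparing all pairs, minimum distance: 4
Can detect 3 errors, correct 1 errors

4


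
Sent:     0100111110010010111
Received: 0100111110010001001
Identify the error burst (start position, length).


XOR: 0000000000000011110

Burst at position 14, length 4


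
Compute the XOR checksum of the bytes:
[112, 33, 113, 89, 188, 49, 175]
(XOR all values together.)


XOR chain: 112 ^ 33 ^ 113 ^ 89 ^ 188 ^ 49 ^ 175 = 91

91


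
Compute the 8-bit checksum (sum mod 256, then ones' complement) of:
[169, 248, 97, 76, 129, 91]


Sum = 810 mod 256 = 42
Complement = 213

213


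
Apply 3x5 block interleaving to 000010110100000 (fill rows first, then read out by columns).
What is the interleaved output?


Matrix:
  00001
  01101
  00000
Read columns: 000010010000110

000010010000110


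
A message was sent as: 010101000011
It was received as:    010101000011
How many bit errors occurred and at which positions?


XOR: 000000000000

0 errors (received matches sent)


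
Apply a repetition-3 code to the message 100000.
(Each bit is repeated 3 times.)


Each bit -> 3 copies

111000000000000000


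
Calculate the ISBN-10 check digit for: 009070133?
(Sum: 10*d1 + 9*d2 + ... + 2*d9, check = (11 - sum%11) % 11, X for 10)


Weighted sum: 133
133 mod 11 = 1

Check digit: X


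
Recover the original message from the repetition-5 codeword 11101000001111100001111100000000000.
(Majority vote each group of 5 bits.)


Groups: 11101, 00000, 11111, 00001, 11110, 00000, 00000
Majority votes: 1010100

1010100


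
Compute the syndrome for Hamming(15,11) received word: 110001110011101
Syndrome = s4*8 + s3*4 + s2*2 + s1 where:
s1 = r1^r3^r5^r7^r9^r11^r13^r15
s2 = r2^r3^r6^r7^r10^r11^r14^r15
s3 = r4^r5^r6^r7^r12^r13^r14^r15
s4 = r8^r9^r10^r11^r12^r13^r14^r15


s1=1, s2=1, s3=1, s4=1

Syndrome = 15 (error at position 15)


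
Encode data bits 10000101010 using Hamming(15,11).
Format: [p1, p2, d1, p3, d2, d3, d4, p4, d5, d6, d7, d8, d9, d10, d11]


Parity bits: p1=1, p2=1, p3=0, p4=1

111000010101010


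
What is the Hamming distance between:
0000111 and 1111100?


XOR: 1111011
Count of 1s: 6

6


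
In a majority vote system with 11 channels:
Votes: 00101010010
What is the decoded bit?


Ones: 4 out of 11
Threshold: 6

0 (4/11 voted 1)


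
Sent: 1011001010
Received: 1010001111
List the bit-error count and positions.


XOR: 0001000101

3 error(s) at position(s): 3, 7, 9


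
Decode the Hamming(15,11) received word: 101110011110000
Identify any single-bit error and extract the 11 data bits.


Syndrome = 3: error at position 3

Data: 01001110000 (corrected bit 3)


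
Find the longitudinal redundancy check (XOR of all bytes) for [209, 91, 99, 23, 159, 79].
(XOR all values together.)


XOR chain: 209 ^ 91 ^ 99 ^ 23 ^ 159 ^ 79 = 46

46


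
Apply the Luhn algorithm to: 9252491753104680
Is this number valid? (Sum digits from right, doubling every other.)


Luhn sum = 67
67 mod 10 = 7

Invalid (Luhn sum mod 10 = 7)


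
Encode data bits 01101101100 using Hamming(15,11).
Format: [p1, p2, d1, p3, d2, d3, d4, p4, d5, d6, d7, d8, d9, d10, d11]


Parity bits: p1=1, p2=0, p3=0, p4=0

100011001101100


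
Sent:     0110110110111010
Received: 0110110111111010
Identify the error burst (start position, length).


XOR: 0000000001000000

Burst at position 9, length 1
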